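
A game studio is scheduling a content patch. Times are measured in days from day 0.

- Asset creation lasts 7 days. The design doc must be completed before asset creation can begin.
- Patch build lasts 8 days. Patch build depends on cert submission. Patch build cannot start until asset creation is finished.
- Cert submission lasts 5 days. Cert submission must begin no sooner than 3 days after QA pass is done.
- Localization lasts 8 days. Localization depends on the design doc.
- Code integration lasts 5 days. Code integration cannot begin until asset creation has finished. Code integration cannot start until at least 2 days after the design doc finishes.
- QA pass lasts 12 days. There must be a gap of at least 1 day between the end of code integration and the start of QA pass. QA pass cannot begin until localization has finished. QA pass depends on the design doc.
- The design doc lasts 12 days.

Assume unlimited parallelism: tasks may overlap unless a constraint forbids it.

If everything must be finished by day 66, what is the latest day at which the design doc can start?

13

Patch build has no dependents, so it just needs to finish by day 66. Starting by 66 − 8 = day 58 achieves that.
Since patch build (must start by day 58) depends on it, cert submission must finish by day 58. Backing off its 5-day duration gives a latest start of day 53.
Since cert submission (must start by day 53, minus 3-day gap → day 50) depends on it, QA pass must finish by day 50. Backing off its 12-day duration gives a latest start of day 38.
Code integration has to be done before QA pass (must start by day 38, minus 1-day gap → day 37). That means finishing by day 37, i.e. starting by 37 − 5 = day 32.
For asset creation: code integration (must start by day 32); patch build (must start by day 58). The most restrictive is day 32; with a 7-day duration, asset creation must start by day 25.
Since QA pass (must start by day 38) depends on it, localization must finish by day 38. Backing off its 8-day duration gives a latest start of day 30.
The design doc feeds asset creation (must start by day 25); code integration (must start by day 32, minus 2-day gap → day 30); localization (must start by day 30); QA pass (must start by day 38). Taking the minimum, the design doc must finish by day 25 and start by 25 − 12 = day 13.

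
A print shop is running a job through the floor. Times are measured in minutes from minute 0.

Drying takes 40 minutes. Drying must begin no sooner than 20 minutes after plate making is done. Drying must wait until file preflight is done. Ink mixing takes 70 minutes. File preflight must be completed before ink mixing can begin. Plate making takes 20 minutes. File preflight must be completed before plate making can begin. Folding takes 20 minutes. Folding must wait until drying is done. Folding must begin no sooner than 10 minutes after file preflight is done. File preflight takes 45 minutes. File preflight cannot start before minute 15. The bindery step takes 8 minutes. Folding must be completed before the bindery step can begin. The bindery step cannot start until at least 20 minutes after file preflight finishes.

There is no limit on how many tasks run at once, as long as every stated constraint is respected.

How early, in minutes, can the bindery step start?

160

After its own release at minute 15, file preflight can start at minute 15 and finishes at minute 60.
After file preflight (finishes minute 60), plate making can start at minute 60 and finishes at minute 80.
Drying cannot start until plate making (finishes minute 80, plus 20-minute gap → minute 100); file preflight (finishes minute 60). The controlling bound is minute 100, so drying finishes at 100 + 40 = minute 140.
Folding needs all of drying (finishes minute 140); file preflight (finishes minute 60, plus 10-minute gap → minute 70). That puts its earliest start at minute 140; it finishes at 140 + 20 = minute 160.
The bindery step waits on folding (finishes minute 160); file preflight (finishes minute 60, plus 20-minute gap → minute 80). The latest of these is minute 160, which is the earliest the bindery step can start.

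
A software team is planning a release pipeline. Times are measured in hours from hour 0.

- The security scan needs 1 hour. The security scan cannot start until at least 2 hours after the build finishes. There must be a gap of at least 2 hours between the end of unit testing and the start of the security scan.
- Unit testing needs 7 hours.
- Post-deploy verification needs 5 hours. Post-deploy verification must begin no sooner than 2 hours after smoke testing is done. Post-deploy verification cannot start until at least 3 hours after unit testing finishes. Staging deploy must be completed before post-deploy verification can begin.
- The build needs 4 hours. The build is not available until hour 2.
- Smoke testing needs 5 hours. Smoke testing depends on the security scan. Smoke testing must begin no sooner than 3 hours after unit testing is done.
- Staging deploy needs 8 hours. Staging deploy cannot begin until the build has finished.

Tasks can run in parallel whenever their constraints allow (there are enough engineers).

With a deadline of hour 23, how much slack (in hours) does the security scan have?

1

Unit testing can start immediately at hour 0; it finishes at hour 7.
The build waits on its own release at hour 2, so it starts at hour 2 and finishes at 2 + 4 = hour 6.
The security scan needs all of the build (finishes hour 6, plus 2-hour gap → hour 8); unit testing (finishes hour 7, plus 2-hour gap → hour 9). That puts its earliest start at hour 9; it finishes at 9 + 1 = hour 10.

Working backward from the deadline:
Post-deploy verification must finish by hour 23; it takes 5 hours, so it must start by 23 − 5 = hour 18.
Smoke testing must finish before post-deploy verification (must start by hour 18, minus 2-hour gap → hour 16). With a 5-hour duration, smoke testing must start by 16 − 5 = hour 11.
The security scan feeds into smoke testing (must start by hour 11); so the security scan must finish by hour 11 and therefore start by hour 10.
So the security scan can start as early as hour 9 and as late as hour 10, giving 10 − 9 = 1 hour of slack.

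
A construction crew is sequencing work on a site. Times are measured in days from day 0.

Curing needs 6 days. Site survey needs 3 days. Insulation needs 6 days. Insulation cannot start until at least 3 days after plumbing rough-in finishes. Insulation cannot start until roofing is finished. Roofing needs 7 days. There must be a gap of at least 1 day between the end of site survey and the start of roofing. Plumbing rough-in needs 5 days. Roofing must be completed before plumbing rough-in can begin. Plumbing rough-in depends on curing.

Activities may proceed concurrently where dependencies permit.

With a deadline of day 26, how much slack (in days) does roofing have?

1

Site survey can start immediately at day 0; it finishes at day 3.
Roofing cannot begin until site survey (finishes day 3, plus 1-day gap → day 4). It runs from day 4 to 4 + 7 = day 11.

Working backward from the deadline:
Insulation must finish by day 26; it takes 6 days, so it must start by 26 − 6 = day 20.
Plumbing rough-in has to be done before insulation (must start by day 20, minus 3-day gap → day 17). That means finishing by day 17, i.e. starting by 17 − 5 = day 12.
Roofing must finish in time for plumbing rough-in (must start by day 12); insulation (must start by day 20). The tightest is day 12, so roofing must start by 12 − 7 = day 5.
So roofing can start as early as day 4 and as late as day 5, giving 5 − 4 = 1 day of slack.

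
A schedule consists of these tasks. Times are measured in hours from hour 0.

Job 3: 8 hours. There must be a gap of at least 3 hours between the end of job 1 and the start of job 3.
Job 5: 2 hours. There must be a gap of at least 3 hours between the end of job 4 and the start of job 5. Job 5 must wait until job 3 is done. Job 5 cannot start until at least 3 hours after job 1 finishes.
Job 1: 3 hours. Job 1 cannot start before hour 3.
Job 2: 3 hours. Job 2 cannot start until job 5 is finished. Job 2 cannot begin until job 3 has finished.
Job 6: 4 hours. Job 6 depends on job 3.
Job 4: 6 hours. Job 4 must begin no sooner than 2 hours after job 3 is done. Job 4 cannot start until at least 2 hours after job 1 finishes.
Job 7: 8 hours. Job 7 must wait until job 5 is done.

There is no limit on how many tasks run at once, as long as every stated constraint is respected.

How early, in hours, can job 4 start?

19

After its own release at hour 3, job 1 can start at hour 3 and finishes at hour 6.
Job 3 cannot begin until job 1 (finishes hour 6, plus 3-hour gap → hour 9). It runs from hour 9 to 9 + 8 = hour 17.
Job 4 waits on job 3 (finishes hour 17, plus 2-hour gap → hour 19); job 1 (finishes hour 6, plus 2-hour gap → hour 8). The latest of these is hour 19, which is the earliest job 4 can start.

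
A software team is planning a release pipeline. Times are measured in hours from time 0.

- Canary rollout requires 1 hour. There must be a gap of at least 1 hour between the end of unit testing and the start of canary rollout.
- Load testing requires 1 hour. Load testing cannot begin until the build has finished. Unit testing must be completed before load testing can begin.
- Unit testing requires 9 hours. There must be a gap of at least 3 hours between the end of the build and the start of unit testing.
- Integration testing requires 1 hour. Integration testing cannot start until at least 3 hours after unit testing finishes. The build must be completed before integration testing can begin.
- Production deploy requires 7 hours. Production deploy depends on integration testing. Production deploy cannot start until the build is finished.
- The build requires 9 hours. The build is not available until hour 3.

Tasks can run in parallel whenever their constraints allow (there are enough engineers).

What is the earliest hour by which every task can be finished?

The build cannot begin until its own release at hour 3. It runs from hour 3 to 3 + 9 = hour 12.
Unit testing cannot begin until the build (finishes hour 12, plus 3-hour gap → hour 15). It runs from hour 15 to 15 + 9 = hour 24.
Load testing has to wait for the build (finishes hour 12); unit testing (finishes hour 24). The latest of these is hour 24, so load testing runs hour 24 to 24 + 1 = hour 25.
Canary rollout cannot begin until unit testing (finishes hour 24, plus 1-hour gap → hour 25). It runs from hour 25 to 25 + 1 = hour 26.
Integration testing needs all of unit testing (finishes hour 24, plus 3-hour gap → hour 27); the build (finishes hour 12). That puts its earliest start at hour 27; it finishes at 27 + 1 = hour 28.
For production deploy: integration testing (finishes hour 28); the build (finishes hour 12). Taking the maximum gives a start of hour 28, and it finishes at 28 + 7 = hour 35.
All tasks are finished once the last one completes. Finish times: The build at 12, Unit testing at 24, Integration testing at 28, Canary rollout at 26, Load testing at 25, Production deploy at 35. The latest is hour 35.

35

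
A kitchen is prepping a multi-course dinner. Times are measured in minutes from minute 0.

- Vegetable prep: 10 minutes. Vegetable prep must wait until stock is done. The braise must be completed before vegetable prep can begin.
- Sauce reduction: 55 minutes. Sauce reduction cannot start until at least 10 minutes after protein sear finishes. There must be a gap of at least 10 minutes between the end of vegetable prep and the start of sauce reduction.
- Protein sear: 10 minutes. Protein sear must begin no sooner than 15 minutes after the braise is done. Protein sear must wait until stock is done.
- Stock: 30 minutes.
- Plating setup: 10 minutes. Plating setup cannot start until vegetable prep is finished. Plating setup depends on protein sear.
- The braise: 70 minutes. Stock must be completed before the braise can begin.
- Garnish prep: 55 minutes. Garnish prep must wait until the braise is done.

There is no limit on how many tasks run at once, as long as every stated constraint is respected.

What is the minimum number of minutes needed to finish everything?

Stock can start immediately at minute 0; it finishes at minute 30.
After stock (finishes minute 30), the braise can start at minute 30 and finishes at minute 100.
After the braise (finishes minute 100), garnish prep can start at minute 100 and finishes at minute 155.
Vegetable prep has to wait for stock (finishes minute 30); the braise (finishes minute 100). The latest of these is minute 100, so vegetable prep runs minute 100 to 100 + 10 = minute 110.
Protein sear cannot start until the braise (finishes minute 100, plus 15-minute gap → minute 115); stock (finishes minute 30). The controlling bound is minute 115, so protein sear finishes at 115 + 10 = minute 125.
For plating setup: vegetable prep (finishes minute 110); protein sear (finishes minute 125). Taking the maximum gives a start of minute 125, and it finishes at 125 + 10 = minute 135.
Sauce reduction has to wait for protein sear (finishes minute 125, plus 10-minute gap → minute 135); vegetable prep (finishes minute 110, plus 10-minute gap → minute 120). The latest of these is minute 135, so sauce reduction runs minute 135 to 135 + 55 = minute 190.
All tasks are finished once the last one completes. Finish times: Stock at 30, The braise at 100, Protein sear at 125, Vegetable prep at 110, Sauce reduction at 190, Plating setup at 135, Garnish prep at 155. The latest is minute 190.

190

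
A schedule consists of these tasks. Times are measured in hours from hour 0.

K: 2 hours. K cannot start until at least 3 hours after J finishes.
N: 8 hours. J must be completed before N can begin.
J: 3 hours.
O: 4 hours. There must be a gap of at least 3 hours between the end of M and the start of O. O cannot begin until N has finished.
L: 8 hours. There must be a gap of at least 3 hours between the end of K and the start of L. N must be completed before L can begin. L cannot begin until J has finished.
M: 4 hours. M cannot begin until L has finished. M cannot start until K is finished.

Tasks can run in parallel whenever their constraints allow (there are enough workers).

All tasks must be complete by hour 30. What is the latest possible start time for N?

Nothing follows O; the deadline of hour 30 is its only limit. It must start by 30 − 4 = hour 26.
M must finish before O (must start by hour 26, minus 3-hour gap → hour 23). With a 4-hour duration, M must start by 23 − 4 = hour 19.
L must finish before M (must start by hour 19). With an 8-hour duration, L must start by 19 − 8 = hour 11.
N must finish in time for L (must start by hour 11); O (must start by hour 26). The tightest is hour 11, so N must start by 11 − 8 = hour 3.

3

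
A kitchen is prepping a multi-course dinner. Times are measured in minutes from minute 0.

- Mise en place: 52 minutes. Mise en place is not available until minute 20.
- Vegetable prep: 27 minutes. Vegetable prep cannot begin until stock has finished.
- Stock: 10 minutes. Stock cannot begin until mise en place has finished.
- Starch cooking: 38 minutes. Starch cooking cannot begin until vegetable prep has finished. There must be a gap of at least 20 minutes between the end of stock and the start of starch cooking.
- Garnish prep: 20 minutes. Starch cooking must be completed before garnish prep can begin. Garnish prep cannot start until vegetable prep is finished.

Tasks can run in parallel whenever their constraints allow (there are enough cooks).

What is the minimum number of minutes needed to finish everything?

After its own release at minute 20, mise en place can start at minute 20 and finishes at minute 72.
Stock waits on mise en place (finishes minute 72), so it starts at minute 72 and finishes at 72 + 10 = minute 82.
Vegetable prep cannot begin until stock (finishes minute 82). It runs from minute 82 to 82 + 27 = minute 109.
Starch cooking has to wait for vegetable prep (finishes minute 109); stock (finishes minute 82, plus 20-minute gap → minute 102). The latest of these is minute 109, so starch cooking runs minute 109 to 109 + 38 = minute 147.
Garnish prep needs all of starch cooking (finishes minute 147); vegetable prep (finishes minute 109). That puts its earliest start at minute 147; it finishes at 147 + 20 = minute 167.
All tasks are finished once the last one completes. Finish times: Mise en place at 72, Stock at 82, Vegetable prep at 109, Starch cooking at 147, Garnish prep at 167. The latest is minute 167.

167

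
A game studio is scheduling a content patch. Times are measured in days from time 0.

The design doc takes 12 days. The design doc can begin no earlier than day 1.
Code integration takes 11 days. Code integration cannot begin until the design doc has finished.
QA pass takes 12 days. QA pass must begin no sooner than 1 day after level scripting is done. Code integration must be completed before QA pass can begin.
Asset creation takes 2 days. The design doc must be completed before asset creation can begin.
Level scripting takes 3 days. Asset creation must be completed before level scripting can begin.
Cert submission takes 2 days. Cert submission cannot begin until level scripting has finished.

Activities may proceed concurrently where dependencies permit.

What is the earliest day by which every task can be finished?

After its own release at day 1, the design doc can start at day 1 and finishes at day 13.
Code integration cannot begin until the design doc (finishes day 13). It runs from day 13 to 13 + 11 = day 24.
Asset creation waits on the design doc (finishes day 13), so it starts at day 13 and finishes at 13 + 2 = day 15.
Level scripting waits on asset creation (finishes day 15), so it starts at day 15 and finishes at 15 + 3 = day 18.
Cert submission waits on level scripting (finishes day 18), so it starts at day 18 and finishes at 18 + 2 = day 20.
QA pass cannot start until level scripting (finishes day 18, plus 1-day gap → day 19); code integration (finishes day 24). The controlling bound is day 24, so QA pass finishes at 24 + 12 = day 36.
All tasks are finished once the last one completes. Finish times: The design doc at 13, Asset creation at 15, Level scripting at 18, Code integration at 24, QA pass at 36, Cert submission at 20. The latest is day 36.

36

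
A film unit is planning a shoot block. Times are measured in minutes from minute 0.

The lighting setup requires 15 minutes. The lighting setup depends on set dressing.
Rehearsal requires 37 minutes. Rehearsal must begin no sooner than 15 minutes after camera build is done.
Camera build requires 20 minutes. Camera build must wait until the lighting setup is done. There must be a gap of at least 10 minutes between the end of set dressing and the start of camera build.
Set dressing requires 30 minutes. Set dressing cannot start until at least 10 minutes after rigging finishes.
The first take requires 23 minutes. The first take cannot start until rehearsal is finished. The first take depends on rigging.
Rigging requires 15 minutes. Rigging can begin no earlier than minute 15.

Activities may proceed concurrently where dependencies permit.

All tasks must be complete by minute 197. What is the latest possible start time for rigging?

32

The first take must finish by minute 197; it takes 23 minutes, so it must start by 197 − 23 = minute 174.
Since the first take (must start by minute 174) depends on it, rehearsal must finish by minute 174. Backing off its 37-minute duration gives a latest start of minute 137.
Camera build must finish before rehearsal (must start by minute 137, minus 15-minute gap → minute 122). With a 20-minute duration, camera build must start by 122 − 20 = minute 102.
The lighting setup feeds into camera build (must start by minute 102); so the lighting setup must finish by minute 102 and therefore start by minute 87.
Set dressing has several dependents: the lighting setup (must start by minute 87); camera build (must start by minute 102, minus 10-minute gap → minute 92). The earliest of those limits is minute 87, so set dressing must start by 87 − 30 = minute 57.
Rigging has several dependents: set dressing (must start by minute 57, minus 10-minute gap → minute 47); the first take (must start by minute 174). The earliest of those limits is minute 47, so rigging must start by 47 − 15 = minute 32.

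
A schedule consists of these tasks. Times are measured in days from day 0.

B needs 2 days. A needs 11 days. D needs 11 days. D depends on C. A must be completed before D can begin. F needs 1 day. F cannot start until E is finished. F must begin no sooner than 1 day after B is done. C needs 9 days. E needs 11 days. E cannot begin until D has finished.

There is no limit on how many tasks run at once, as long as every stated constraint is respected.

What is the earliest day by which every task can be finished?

C has no prerequisites, so it starts at day 0 and finishes at day 9.
B can start immediately at day 0; it finishes at day 2.
A can start immediately at day 0; it finishes at day 11.
D needs all of C (finishes day 9); A (finishes day 11). That puts its earliest start at day 11; it finishes at 11 + 11 = day 22.
E waits on D (finishes day 22), so it starts at day 22 and finishes at 22 + 11 = day 33.
F needs all of E (finishes day 33); B (finishes day 2, plus 1-day gap → day 3). That puts its earliest start at day 33; it finishes at 33 + 1 = day 34.
All tasks are finished once the last one completes. Finish times: A at 11, B at 2, C at 9, D at 22, E at 33, F at 34. The latest is day 34.

34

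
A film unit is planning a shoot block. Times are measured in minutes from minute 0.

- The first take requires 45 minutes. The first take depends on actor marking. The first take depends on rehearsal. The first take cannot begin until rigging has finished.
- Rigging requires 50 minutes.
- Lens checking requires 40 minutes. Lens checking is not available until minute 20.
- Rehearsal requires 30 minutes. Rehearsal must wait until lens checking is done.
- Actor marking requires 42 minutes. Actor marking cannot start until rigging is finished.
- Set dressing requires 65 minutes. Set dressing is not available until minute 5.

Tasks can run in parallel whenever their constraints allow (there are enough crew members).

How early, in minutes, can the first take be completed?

137

After its own release at minute 20, lens checking can start at minute 20 and finishes at minute 60.
After lens checking (finishes minute 60), rehearsal can start at minute 60 and finishes at minute 90.
Nothing blocks rigging, so it runs from minute 0 to minute 50.
Actor marking waits on rigging (finishes minute 50), so it starts at minute 50 and finishes at 50 + 42 = minute 92.
For the first take: actor marking (finishes minute 92); rehearsal (finishes minute 90); rigging (finishes minute 50). Taking the maximum gives a start of minute 92, and it finishes at 92 + 45 = minute 137.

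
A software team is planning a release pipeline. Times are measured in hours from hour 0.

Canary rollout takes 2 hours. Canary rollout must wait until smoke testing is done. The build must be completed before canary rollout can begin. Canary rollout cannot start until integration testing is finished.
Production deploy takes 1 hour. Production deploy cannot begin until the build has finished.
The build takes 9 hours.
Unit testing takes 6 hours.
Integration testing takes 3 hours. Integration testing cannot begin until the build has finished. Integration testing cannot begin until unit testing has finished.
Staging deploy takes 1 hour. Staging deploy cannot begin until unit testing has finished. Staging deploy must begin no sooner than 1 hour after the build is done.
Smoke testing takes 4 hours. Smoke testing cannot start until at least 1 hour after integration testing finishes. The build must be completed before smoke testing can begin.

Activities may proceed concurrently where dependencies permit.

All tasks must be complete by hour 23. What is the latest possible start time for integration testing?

13

Canary rollout must finish by hour 23; it takes 2 hours, so it must start by 23 − 2 = hour 21.
Smoke testing must finish before canary rollout (must start by hour 21). With a 4-hour duration, smoke testing must start by 21 − 4 = hour 17.
Integration testing feeds smoke testing (must start by hour 17, minus 1-hour gap → hour 16); canary rollout (must start by hour 21). Taking the minimum, integration testing must finish by hour 16 and start by 16 − 3 = hour 13.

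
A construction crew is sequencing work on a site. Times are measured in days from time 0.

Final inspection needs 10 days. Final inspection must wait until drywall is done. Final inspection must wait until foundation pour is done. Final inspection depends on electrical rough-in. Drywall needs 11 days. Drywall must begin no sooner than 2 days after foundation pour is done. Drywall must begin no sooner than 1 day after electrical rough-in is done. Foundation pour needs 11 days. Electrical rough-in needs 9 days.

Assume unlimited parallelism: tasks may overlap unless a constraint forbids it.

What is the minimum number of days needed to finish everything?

34

Electrical rough-in can start immediately at day 0; it finishes at day 9.
Foundation pour can start immediately at day 0; it finishes at day 11.
Drywall needs all of foundation pour (finishes day 11, plus 2-day gap → day 13); electrical rough-in (finishes day 9, plus 1-day gap → day 10). That puts its earliest start at day 13; it finishes at 13 + 11 = day 24.
Final inspection needs all of drywall (finishes day 24); foundation pour (finishes day 11); electrical rough-in (finishes day 9). That puts its earliest start at day 24; it finishes at 24 + 10 = day 34.
All tasks are finished once the last one completes. Finish times: Foundation pour at 11, Electrical rough-in at 9, Drywall at 24, Final inspection at 34. The latest is day 34.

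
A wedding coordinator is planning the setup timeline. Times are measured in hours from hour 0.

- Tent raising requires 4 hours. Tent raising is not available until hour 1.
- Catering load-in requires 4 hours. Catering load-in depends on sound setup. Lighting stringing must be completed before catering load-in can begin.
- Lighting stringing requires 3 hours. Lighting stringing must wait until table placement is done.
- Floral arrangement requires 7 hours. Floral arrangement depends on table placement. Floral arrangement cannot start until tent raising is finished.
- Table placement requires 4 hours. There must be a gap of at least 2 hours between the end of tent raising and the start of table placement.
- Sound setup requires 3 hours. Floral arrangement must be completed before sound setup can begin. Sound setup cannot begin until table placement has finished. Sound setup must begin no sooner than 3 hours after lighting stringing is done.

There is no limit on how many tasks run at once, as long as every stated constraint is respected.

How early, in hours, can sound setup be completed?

Tent raising waits on its own release at hour 1, so it starts at hour 1 and finishes at 1 + 4 = hour 5.
Table placement waits on tent raising (finishes hour 5, plus 2-hour gap → hour 7), so it starts at hour 7 and finishes at 7 + 4 = hour 11.
After table placement (finishes hour 11), lighting stringing can start at hour 11 and finishes at hour 14.
Floral arrangement needs all of table placement (finishes hour 11); tent raising (finishes hour 5). That puts its earliest start at hour 11; it finishes at 11 + 7 = hour 18.
Sound setup has to wait for floral arrangement (finishes hour 18); table placement (finishes hour 11); lighting stringing (finishes hour 14, plus 3-hour gap → hour 17). The latest of these is hour 18, so sound setup runs hour 18 to 18 + 3 = hour 21.

21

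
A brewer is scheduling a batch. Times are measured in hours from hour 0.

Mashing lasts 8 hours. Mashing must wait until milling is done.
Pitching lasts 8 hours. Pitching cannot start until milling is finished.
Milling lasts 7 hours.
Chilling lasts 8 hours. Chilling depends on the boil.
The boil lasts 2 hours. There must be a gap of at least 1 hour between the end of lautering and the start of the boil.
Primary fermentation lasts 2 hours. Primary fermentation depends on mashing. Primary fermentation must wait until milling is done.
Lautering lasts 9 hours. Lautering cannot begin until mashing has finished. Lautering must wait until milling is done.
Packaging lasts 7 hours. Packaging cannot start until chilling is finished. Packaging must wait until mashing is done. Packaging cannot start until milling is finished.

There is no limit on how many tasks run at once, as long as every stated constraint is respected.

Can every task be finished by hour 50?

Milling can start immediately at hour 0; it finishes at hour 7.
Pitching cannot begin until milling (finishes hour 7). It runs from hour 7 to 7 + 8 = hour 15.
Mashing waits on milling (finishes hour 7), so it starts at hour 7 and finishes at 7 + 8 = hour 15.
Primary fermentation needs all of mashing (finishes hour 15); milling (finishes hour 7). That puts its earliest start at hour 15; it finishes at 15 + 2 = hour 17.
For lautering: mashing (finishes hour 15); milling (finishes hour 7). Taking the maximum gives a start of hour 15, and it finishes at 15 + 9 = hour 24.
The boil cannot begin until lautering (finishes hour 24, plus 1-hour gap → hour 25). It runs from hour 25 to 25 + 2 = hour 27.
Chilling cannot begin until the boil (finishes hour 27). It runs from hour 27 to 27 + 8 = hour 35.
For packaging: chilling (finishes hour 35); mashing (finishes hour 15); milling (finishes hour 7). Taking the maximum gives a start of hour 35, and it finishes at 35 + 7 = hour 42.
Every task is finished by hour 42, which is no later than the deadline of 50, so the schedule is feasible.

Yes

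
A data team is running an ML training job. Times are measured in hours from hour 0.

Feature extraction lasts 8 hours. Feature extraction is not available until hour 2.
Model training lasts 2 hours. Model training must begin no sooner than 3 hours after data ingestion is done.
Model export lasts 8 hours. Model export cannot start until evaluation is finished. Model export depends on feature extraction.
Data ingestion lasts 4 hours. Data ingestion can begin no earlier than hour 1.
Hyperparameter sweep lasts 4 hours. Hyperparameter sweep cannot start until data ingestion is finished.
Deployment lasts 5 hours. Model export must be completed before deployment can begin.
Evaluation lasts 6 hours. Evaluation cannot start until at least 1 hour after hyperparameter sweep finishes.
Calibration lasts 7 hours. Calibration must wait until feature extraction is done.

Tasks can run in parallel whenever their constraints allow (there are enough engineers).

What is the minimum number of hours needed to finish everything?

29

Feature extraction waits on its own release at hour 2, so it starts at hour 2 and finishes at 2 + 8 = hour 10.
Calibration waits on feature extraction (finishes hour 10), so it starts at hour 10 and finishes at 10 + 7 = hour 17.
Data ingestion waits on its own release at hour 1, so it starts at hour 1 and finishes at 1 + 4 = hour 5.
After data ingestion (finishes hour 5, plus 3-hour gap → hour 8), model training can start at hour 8 and finishes at hour 10.
Hyperparameter sweep waits on data ingestion (finishes hour 5), so it starts at hour 5 and finishes at 5 + 4 = hour 9.
Evaluation cannot begin until hyperparameter sweep (finishes hour 9, plus 1-hour gap → hour 10). It runs from hour 10 to 10 + 6 = hour 16.
Model export has to wait for evaluation (finishes hour 16); feature extraction (finishes hour 10). The latest of these is hour 16, so model export runs hour 16 to 16 + 8 = hour 24.
Deployment waits on model export (finishes hour 24), so it starts at hour 24 and finishes at 24 + 5 = hour 29.
All tasks are finished once the last one completes. Finish times: Data ingestion at 5, Feature extraction at 10, Hyperparameter sweep at 9, Model training at 10, Evaluation at 16, Calibration at 17, Model export at 24, Deployment at 29. The latest is hour 29.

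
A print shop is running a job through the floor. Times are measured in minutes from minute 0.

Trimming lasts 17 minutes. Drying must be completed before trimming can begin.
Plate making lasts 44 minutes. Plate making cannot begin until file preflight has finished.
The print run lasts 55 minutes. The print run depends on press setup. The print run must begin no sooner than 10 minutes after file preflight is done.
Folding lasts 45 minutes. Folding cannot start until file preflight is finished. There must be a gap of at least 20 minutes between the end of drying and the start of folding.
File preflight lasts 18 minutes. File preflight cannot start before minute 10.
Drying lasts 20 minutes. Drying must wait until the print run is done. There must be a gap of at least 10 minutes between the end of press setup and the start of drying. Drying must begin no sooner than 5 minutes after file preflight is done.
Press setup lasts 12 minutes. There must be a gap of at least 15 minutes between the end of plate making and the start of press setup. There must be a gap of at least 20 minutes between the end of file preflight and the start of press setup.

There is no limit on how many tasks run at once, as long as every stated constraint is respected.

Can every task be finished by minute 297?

Yes

File preflight cannot begin until its own release at minute 10. It runs from minute 10 to 10 + 18 = minute 28.
After file preflight (finishes minute 28), plate making can start at minute 28 and finishes at minute 72.
Press setup cannot start until plate making (finishes minute 72, plus 15-minute gap → minute 87); file preflight (finishes minute 28, plus 20-minute gap → minute 48). The controlling bound is minute 87, so press setup finishes at 87 + 12 = minute 99.
The print run needs all of press setup (finishes minute 99); file preflight (finishes minute 28, plus 10-minute gap → minute 38). That puts its earliest start at minute 99; it finishes at 99 + 55 = minute 154.
Drying cannot start until the print run (finishes minute 154); press setup (finishes minute 99, plus 10-minute gap → minute 109); file preflight (finishes minute 28, plus 5-minute gap → minute 33). The controlling bound is minute 154, so drying finishes at 154 + 20 = minute 174.
For folding: file preflight (finishes minute 28); drying (finishes minute 174, plus 20-minute gap → minute 194). Taking the maximum gives a start of minute 194, and it finishes at 194 + 45 = minute 239.
After drying (finishes minute 174), trimming can start at minute 174 and finishes at minute 191.
Every task is finished by minute 239, which is no later than the deadline of 297, so the schedule is feasible.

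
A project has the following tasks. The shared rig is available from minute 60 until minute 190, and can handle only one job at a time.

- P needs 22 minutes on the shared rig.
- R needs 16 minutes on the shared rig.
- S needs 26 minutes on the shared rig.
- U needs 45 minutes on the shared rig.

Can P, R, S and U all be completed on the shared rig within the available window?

Yes

The shared rig window is 190 − 60 = 130 minutes.
Running back to back, the jobs need 22 + 16 + 26 + 45 = 109 minutes on the shared rig.
Since 109 ≤ 130, they fit within the window.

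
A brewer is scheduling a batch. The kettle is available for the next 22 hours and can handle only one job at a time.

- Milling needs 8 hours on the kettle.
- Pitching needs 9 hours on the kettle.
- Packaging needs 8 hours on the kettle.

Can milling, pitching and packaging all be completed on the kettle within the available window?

No

Running back to back, the jobs need 8 + 9 + 8 = 25 hours on the kettle.
Since 25 > 22, they cannot all fit.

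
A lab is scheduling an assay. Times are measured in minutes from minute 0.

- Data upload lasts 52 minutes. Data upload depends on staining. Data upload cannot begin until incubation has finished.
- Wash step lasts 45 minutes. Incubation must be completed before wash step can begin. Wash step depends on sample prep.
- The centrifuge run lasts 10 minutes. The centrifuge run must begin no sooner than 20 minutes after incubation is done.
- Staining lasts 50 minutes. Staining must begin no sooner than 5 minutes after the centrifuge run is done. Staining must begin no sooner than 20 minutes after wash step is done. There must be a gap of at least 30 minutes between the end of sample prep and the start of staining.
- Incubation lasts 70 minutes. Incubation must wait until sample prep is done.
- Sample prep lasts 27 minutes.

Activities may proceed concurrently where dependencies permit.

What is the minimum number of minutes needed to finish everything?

Nothing blocks sample prep, so it runs from minute 0 to minute 27.
Incubation cannot begin until sample prep (finishes minute 27). It runs from minute 27 to 27 + 70 = minute 97.
Wash step needs all of incubation (finishes minute 97); sample prep (finishes minute 27). That puts its earliest start at minute 97; it finishes at 97 + 45 = minute 142.
The centrifuge run cannot begin until incubation (finishes minute 97, plus 20-minute gap → minute 117). It runs from minute 117 to 117 + 10 = minute 127.
Staining cannot start until the centrifuge run (finishes minute 127, plus 5-minute gap → minute 132); wash step (finishes minute 142, plus 20-minute gap → minute 162); sample prep (finishes minute 27, plus 30-minute gap → minute 57). The controlling bound is minute 162, so staining finishes at 162 + 50 = minute 212.
Data upload has to wait for staining (finishes minute 212); incubation (finishes minute 97). The latest of these is minute 212, so data upload runs minute 212 to 212 + 52 = minute 264.
All tasks are finished once the last one completes. Finish times: Sample prep at 27, Incubation at 97, The centrifuge run at 127, Wash step at 142, Staining at 212, Data upload at 264. The latest is minute 264.

264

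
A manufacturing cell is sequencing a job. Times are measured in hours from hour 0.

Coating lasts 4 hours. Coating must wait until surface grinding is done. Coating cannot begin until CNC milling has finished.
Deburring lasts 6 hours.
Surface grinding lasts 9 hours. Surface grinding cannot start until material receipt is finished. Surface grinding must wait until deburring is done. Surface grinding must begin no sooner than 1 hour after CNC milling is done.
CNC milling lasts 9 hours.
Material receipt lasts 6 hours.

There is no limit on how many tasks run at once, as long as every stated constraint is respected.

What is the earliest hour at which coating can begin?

19

Nothing blocks CNC milling, so it runs from hour 0 to hour 9.
Deburring can start immediately at hour 0; it finishes at hour 6.
Material receipt can start immediately at hour 0; it finishes at hour 6.
Surface grinding needs all of material receipt (finishes hour 6); deburring (finishes hour 6); CNC milling (finishes hour 9, plus 1-hour gap → hour 10). That puts its earliest start at hour 10; it finishes at 10 + 9 = hour 19.
Coating waits on surface grinding (finishes hour 19); CNC milling (finishes hour 9). The latest of these is hour 19, which is the earliest coating can start.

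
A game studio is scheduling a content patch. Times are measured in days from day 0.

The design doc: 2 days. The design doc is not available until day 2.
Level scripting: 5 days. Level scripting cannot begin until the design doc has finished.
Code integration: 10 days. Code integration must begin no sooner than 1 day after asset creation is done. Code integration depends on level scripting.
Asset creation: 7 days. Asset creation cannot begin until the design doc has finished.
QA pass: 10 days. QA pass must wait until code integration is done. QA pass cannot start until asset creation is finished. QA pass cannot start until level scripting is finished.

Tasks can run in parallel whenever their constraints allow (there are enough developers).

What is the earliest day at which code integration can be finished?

22

After its own release at day 2, the design doc can start at day 2 and finishes at day 4.
Level scripting waits on the design doc (finishes day 4), so it starts at day 4 and finishes at 4 + 5 = day 9.
Asset creation cannot begin until the design doc (finishes day 4). It runs from day 4 to 4 + 7 = day 11.
Code integration has to wait for asset creation (finishes day 11, plus 1-day gap → day 12); level scripting (finishes day 9). The latest of these is day 12, so code integration runs day 12 to 12 + 10 = day 22.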